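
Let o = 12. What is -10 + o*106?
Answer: 1262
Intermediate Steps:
-10 + o*106 = -10 + 12*106 = -10 + 1272 = 1262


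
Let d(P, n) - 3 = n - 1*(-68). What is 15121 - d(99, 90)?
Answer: 14960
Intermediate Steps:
d(P, n) = 71 + n (d(P, n) = 3 + (n - 1*(-68)) = 3 + (n + 68) = 3 + (68 + n) = 71 + n)
15121 - d(99, 90) = 15121 - (71 + 90) = 15121 - 1*161 = 15121 - 161 = 14960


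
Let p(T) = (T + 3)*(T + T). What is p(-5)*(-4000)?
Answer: -80000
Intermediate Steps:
p(T) = 2*T*(3 + T) (p(T) = (3 + T)*(2*T) = 2*T*(3 + T))
p(-5)*(-4000) = (2*(-5)*(3 - 5))*(-4000) = (2*(-5)*(-2))*(-4000) = 20*(-4000) = -80000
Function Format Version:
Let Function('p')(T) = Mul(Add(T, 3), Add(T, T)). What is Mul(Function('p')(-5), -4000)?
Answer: -80000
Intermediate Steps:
Function('p')(T) = Mul(2, T, Add(3, T)) (Function('p')(T) = Mul(Add(3, T), Mul(2, T)) = Mul(2, T, Add(3, T)))
Mul(Function('p')(-5), -4000) = Mul(Mul(2, -5, Add(3, -5)), -4000) = Mul(Mul(2, -5, -2), -4000) = Mul(20, -4000) = -80000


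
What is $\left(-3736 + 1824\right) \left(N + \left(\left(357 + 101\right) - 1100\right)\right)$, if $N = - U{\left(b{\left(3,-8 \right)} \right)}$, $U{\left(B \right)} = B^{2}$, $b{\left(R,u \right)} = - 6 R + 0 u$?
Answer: $1846992$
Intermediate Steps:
$b{\left(R,u \right)} = - 6 R$ ($b{\left(R,u \right)} = - 6 R + 0 = - 6 R$)
$N = -324$ ($N = - \left(\left(-6\right) 3\right)^{2} = - \left(-18\right)^{2} = \left(-1\right) 324 = -324$)
$\left(-3736 + 1824\right) \left(N + \left(\left(357 + 101\right) - 1100\right)\right) = \left(-3736 + 1824\right) \left(-324 + \left(\left(357 + 101\right) - 1100\right)\right) = - 1912 \left(-324 + \left(458 - 1100\right)\right) = - 1912 \left(-324 - 642\right) = \left(-1912\right) \left(-966\right) = 1846992$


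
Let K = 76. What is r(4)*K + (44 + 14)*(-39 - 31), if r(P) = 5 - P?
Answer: -3984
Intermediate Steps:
r(4)*K + (44 + 14)*(-39 - 31) = (5 - 1*4)*76 + (44 + 14)*(-39 - 31) = (5 - 4)*76 + 58*(-70) = 1*76 - 4060 = 76 - 4060 = -3984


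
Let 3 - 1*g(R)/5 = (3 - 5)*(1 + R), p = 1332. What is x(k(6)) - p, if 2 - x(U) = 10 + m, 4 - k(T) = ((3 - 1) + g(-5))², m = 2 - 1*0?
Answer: -1342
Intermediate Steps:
g(R) = 25 + 10*R (g(R) = 15 - 5*(3 - 5)*(1 + R) = 15 - (-10)*(1 + R) = 15 - 5*(-2 - 2*R) = 15 + (10 + 10*R) = 25 + 10*R)
m = 2 (m = 2 + 0 = 2)
k(T) = -525 (k(T) = 4 - ((3 - 1) + (25 + 10*(-5)))² = 4 - (2 + (25 - 50))² = 4 - (2 - 25)² = 4 - 1*(-23)² = 4 - 1*529 = 4 - 529 = -525)
x(U) = -10 (x(U) = 2 - (10 + 2) = 2 - 1*12 = 2 - 12 = -10)
x(k(6)) - p = -10 - 1*1332 = -10 - 1332 = -1342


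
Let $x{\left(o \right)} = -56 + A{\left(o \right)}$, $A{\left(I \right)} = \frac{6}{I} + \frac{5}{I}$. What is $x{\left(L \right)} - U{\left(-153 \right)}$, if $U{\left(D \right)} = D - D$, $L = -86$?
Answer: $- \frac{4827}{86} \approx -56.128$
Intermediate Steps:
$A{\left(I \right)} = \frac{11}{I}$
$x{\left(o \right)} = -56 + \frac{11}{o}$
$U{\left(D \right)} = 0$
$x{\left(L \right)} - U{\left(-153 \right)} = \left(-56 + \frac{11}{-86}\right) - 0 = \left(-56 + 11 \left(- \frac{1}{86}\right)\right) + 0 = \left(-56 - \frac{11}{86}\right) + 0 = - \frac{4827}{86} + 0 = - \frac{4827}{86}$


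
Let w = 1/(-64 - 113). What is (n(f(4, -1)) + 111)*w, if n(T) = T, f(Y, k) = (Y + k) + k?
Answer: -113/177 ≈ -0.63842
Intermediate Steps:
f(Y, k) = Y + 2*k
w = -1/177 (w = 1/(-177) = -1/177 ≈ -0.0056497)
(n(f(4, -1)) + 111)*w = ((4 + 2*(-1)) + 111)*(-1/177) = ((4 - 2) + 111)*(-1/177) = (2 + 111)*(-1/177) = 113*(-1/177) = -113/177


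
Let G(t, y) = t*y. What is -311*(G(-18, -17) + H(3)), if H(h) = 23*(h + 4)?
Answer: -145237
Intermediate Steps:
H(h) = 92 + 23*h (H(h) = 23*(4 + h) = 92 + 23*h)
-311*(G(-18, -17) + H(3)) = -311*(-18*(-17) + (92 + 23*3)) = -311*(306 + (92 + 69)) = -311*(306 + 161) = -311*467 = -145237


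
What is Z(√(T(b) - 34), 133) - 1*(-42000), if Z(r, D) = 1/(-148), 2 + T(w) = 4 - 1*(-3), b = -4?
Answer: 6215999/148 ≈ 42000.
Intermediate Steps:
T(w) = 5 (T(w) = -2 + (4 - 1*(-3)) = -2 + (4 + 3) = -2 + 7 = 5)
Z(r, D) = -1/148
Z(√(T(b) - 34), 133) - 1*(-42000) = -1/148 - 1*(-42000) = -1/148 + 42000 = 6215999/148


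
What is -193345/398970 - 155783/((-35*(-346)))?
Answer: -3224707573/241576335 ≈ -13.349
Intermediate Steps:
-193345/398970 - 155783/((-35*(-346))) = -193345*1/398970 - 155783/12110 = -38669/79794 - 155783*1/12110 = -38669/79794 - 155783/12110 = -3224707573/241576335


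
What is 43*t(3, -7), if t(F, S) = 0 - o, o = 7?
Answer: -301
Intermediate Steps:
t(F, S) = -7 (t(F, S) = 0 - 1*7 = 0 - 7 = -7)
43*t(3, -7) = 43*(-7) = -301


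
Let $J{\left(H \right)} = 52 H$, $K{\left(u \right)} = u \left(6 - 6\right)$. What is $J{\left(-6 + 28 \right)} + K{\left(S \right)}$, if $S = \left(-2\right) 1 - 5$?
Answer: $1144$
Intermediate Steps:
$S = -7$ ($S = -2 - 5 = -7$)
$K{\left(u \right)} = 0$ ($K{\left(u \right)} = u 0 = 0$)
$J{\left(-6 + 28 \right)} + K{\left(S \right)} = 52 \left(-6 + 28\right) + 0 = 52 \cdot 22 + 0 = 1144 + 0 = 1144$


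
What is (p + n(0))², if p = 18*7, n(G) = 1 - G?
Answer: 16129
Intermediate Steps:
p = 126
(p + n(0))² = (126 + (1 - 1*0))² = (126 + (1 + 0))² = (126 + 1)² = 127² = 16129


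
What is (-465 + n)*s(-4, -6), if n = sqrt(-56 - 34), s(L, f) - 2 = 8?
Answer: -4650 + 30*I*sqrt(10) ≈ -4650.0 + 94.868*I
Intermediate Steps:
s(L, f) = 10 (s(L, f) = 2 + 8 = 10)
n = 3*I*sqrt(10) (n = sqrt(-90) = 3*I*sqrt(10) ≈ 9.4868*I)
(-465 + n)*s(-4, -6) = (-465 + 3*I*sqrt(10))*10 = -4650 + 30*I*sqrt(10)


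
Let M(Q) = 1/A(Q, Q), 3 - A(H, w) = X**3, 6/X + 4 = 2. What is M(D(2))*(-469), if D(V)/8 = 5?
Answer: -469/30 ≈ -15.633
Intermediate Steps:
X = -3 (X = 6/(-4 + 2) = 6/(-2) = 6*(-1/2) = -3)
A(H, w) = 30 (A(H, w) = 3 - 1*(-3)**3 = 3 - 1*(-27) = 3 + 27 = 30)
D(V) = 40 (D(V) = 8*5 = 40)
M(Q) = 1/30
M(D(2))*(-469) = (1/30)*(-469) = -469/30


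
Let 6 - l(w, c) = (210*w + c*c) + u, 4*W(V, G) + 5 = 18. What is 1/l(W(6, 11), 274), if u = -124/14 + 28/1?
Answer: -14/1060803 ≈ -1.3198e-5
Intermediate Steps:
u = 134/7 (u = -124*1/14 + 28*1 = -62/7 + 28 = 134/7 ≈ 19.143)
W(V, G) = 13/4 (W(V, G) = -5/4 + (1/4)*18 = -5/4 + 9/2 = 13/4)
l(w, c) = -92/7 - c**2 - 210*w (l(w, c) = 6 - ((210*w + c*c) + 134/7) = 6 - ((210*w + c**2) + 134/7) = 6 - ((c**2 + 210*w) + 134/7) = 6 - (134/7 + c**2 + 210*w) = 6 + (-134/7 - c**2 - 210*w) = -92/7 - c**2 - 210*w)
1/l(W(6, 11), 274) = 1/(-92/7 - 1*274**2 - 210*13/4) = 1/(-92/7 - 1*75076 - 1365/2) = 1/(-92/7 - 75076 - 1365/2) = 1/(-1060803/14) = -14/1060803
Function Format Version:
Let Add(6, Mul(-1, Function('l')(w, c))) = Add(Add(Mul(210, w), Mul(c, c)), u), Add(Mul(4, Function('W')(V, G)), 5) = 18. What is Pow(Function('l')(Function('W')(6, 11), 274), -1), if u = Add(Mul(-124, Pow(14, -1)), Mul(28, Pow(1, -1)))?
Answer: Rational(-14, 1060803) ≈ -1.3198e-5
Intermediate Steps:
u = Rational(134, 7) (u = Add(Mul(-124, Rational(1, 14)), Mul(28, 1)) = Add(Rational(-62, 7), 28) = Rational(134, 7) ≈ 19.143)
Function('W')(V, G) = Rational(13, 4) (Function('W')(V, G) = Add(Rational(-5, 4), Mul(Rational(1, 4), 18)) = Add(Rational(-5, 4), Rational(9, 2)) = Rational(13, 4))
Function('l')(w, c) = Add(Rational(-92, 7), Mul(-1, Pow(c, 2)), Mul(-210, w)) (Function('l')(w, c) = Add(6, Mul(-1, Add(Add(Mul(210, w), Mul(c, c)), Rational(134, 7)))) = Add(6, Mul(-1, Add(Add(Mul(210, w), Pow(c, 2)), Rational(134, 7)))) = Add(6, Mul(-1, Add(Add(Pow(c, 2), Mul(210, w)), Rational(134, 7)))) = Add(6, Mul(-1, Add(Rational(134, 7), Pow(c, 2), Mul(210, w)))) = Add(6, Add(Rational(-134, 7), Mul(-1, Pow(c, 2)), Mul(-210, w))) = Add(Rational(-92, 7), Mul(-1, Pow(c, 2)), Mul(-210, w)))
Pow(Function('l')(Function('W')(6, 11), 274), -1) = Pow(Add(Rational(-92, 7), Mul(-1, Pow(274, 2)), Mul(-210, Rational(13, 4))), -1) = Pow(Add(Rational(-92, 7), Mul(-1, 75076), Rational(-1365, 2)), -1) = Pow(Add(Rational(-92, 7), -75076, Rational(-1365, 2)), -1) = Pow(Rational(-1060803, 14), -1) = Rational(-14, 1060803)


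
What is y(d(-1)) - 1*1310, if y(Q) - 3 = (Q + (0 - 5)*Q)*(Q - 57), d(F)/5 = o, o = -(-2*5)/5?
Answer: 573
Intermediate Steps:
o = 2 (o = -(-10)/5 = -1*(-2) = 2)
d(F) = 10 (d(F) = 5*2 = 10)
y(Q) = 3 - 4*Q*(-57 + Q) (y(Q) = 3 + (Q + (0 - 5)*Q)*(Q - 57) = 3 + (Q - 5*Q)*(-57 + Q) = 3 + (-4*Q)*(-57 + Q) = 3 - 4*Q*(-57 + Q))
y(d(-1)) - 1*1310 = (3 - 4*10² + 228*10) - 1*1310 = (3 - 4*100 + 2280) - 1310 = (3 - 400 + 2280) - 1310 = 1883 - 1310 = 573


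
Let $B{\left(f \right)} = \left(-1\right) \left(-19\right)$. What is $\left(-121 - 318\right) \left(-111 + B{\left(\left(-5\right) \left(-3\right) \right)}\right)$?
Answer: $40388$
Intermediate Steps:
$B{\left(f \right)} = 19$
$\left(-121 - 318\right) \left(-111 + B{\left(\left(-5\right) \left(-3\right) \right)}\right) = \left(-121 - 318\right) \left(-111 + 19\right) = \left(-439\right) \left(-92\right) = 40388$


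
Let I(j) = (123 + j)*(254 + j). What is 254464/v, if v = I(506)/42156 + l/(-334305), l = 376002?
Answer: 778244656140/31241411 ≈ 24911.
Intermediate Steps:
v = 3998900608/391471155 (v = (31242 + 506**2 + 377*506)/42156 + 376002/(-334305) = (31242 + 256036 + 190762)*(1/42156) + 376002*(-1/334305) = 478040*(1/42156) - 41778/37145 = 119510/10539 - 41778/37145 = 3998900608/391471155 ≈ 10.215)
254464/v = 254464/(3998900608/391471155) = 254464*(391471155/3998900608) = 778244656140/31241411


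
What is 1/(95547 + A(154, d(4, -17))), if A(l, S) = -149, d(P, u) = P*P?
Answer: 1/95398 ≈ 1.0482e-5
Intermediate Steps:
d(P, u) = P**2
1/(95547 + A(154, d(4, -17))) = 1/(95547 - 149) = 1/95398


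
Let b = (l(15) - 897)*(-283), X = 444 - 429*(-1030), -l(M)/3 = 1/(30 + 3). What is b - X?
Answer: -2072810/11 ≈ -1.8844e+5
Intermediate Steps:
l(M) = -1/11 (l(M) = -3/(30 + 3) = -3/33 = -3*1/33 = -1/11)
X = 442314 (X = 444 + 441870 = 442314)
b = 2792644/11 (b = (-1/11 - 897)*(-283) = -9868/11*(-283) = 2792644/11 ≈ 2.5388e+5)
b - X = 2792644/11 - 1*442314 = 2792644/11 - 442314 = -2072810/11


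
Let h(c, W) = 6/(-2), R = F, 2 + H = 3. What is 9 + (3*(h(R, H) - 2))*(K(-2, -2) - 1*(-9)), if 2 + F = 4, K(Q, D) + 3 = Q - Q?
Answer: -81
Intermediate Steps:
H = 1 (H = -2 + 3 = 1)
K(Q, D) = -3 (K(Q, D) = -3 + (Q - Q) = -3 + 0 = -3)
F = 2 (F = -2 + 4 = 2)
R = 2
h(c, W) = -3 (h(c, W) = 6*(-1/2) = -3)
9 + (3*(h(R, H) - 2))*(K(-2, -2) - 1*(-9)) = 9 + (3*(-3 - 2))*(-3 - 1*(-9)) = 9 + (3*(-5))*(-3 + 9) = 9 - 15*6 = 9 - 90 = -81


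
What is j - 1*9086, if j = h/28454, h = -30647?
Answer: -258563691/28454 ≈ -9087.1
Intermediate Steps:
j = -30647/28454 ≈ -1.0771
j - 1*9086 = -30647/28454 - 1*9086 = -30647/28454 - 9086 = -258563691/28454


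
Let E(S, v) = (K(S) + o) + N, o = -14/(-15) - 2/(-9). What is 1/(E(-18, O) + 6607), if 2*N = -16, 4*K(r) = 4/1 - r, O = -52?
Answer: 90/594509 ≈ 0.00015139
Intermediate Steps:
o = 52/45 (o = -14*(-1/15) - 2*(-⅑) = 14/15 + 2/9 = 52/45 ≈ 1.1556)
K(r) = 1 - r/4 (K(r) = (4/1 - r)/4 = (4*1 - r)/4 = (4 - r)/4 = 1 - r/4)
N = -8 (N = (½)*(-16) = -8)
E(S, v) = -263/45 - S/4 (E(S, v) = ((1 - S/4) + 52/45) - 8 = (97/45 - S/4) - 8 = -263/45 - S/4)
1/(E(-18, O) + 6607) = 1/((-263/45 - ¼*(-18)) + 6607) = 1/((-263/45 + 9/2) + 6607) = 1/(-121/90 + 6607) = 1/(594509/90) = 90/594509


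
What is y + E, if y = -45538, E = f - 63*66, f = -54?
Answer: -49750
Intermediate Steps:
E = -4212 (E = -54 - 63*66 = -54 - 4158 = -4212)
y + E = -45538 - 4212 = -49750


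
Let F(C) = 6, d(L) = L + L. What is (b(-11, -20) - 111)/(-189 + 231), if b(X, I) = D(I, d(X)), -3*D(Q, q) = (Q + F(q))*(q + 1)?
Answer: -209/42 ≈ -4.9762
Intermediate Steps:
d(L) = 2*L
D(Q, q) = -(1 + q)*(6 + Q)/3 (D(Q, q) = -(Q + 6)*(q + 1)/3 = -(6 + Q)*(1 + q)/3 = -(1 + q)*(6 + Q)/3)
b(X, I) = -2 - 4*X - I/3 - 2*I*X/3 (b(X, I) = -2 - 4*X - I/3 - I*2*X/3 = -2 - 4*X - I/3 - 2*I*X/3)
(b(-11, -20) - 111)/(-189 + 231) = ((-2 - 4*(-11) - ⅓*(-20) - ⅔*(-20)*(-11)) - 111)/(-189 + 231) = ((-2 + 44 + 20/3 - 440/3) - 111)/42 = (-98 - 111)*(1/42) = -209*1/42 = -209/42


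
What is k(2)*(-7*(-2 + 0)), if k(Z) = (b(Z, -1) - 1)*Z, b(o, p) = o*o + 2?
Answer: 140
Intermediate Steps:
b(o, p) = 2 + o² (b(o, p) = o² + 2 = 2 + o²)
k(Z) = Z*(1 + Z²) (k(Z) = ((2 + Z²) - 1)*Z = (1 + Z²)*Z = Z*(1 + Z²))
k(2)*(-7*(-2 + 0)) = (2 + 2³)*(-7*(-2 + 0)) = (2 + 8)*(-7*(-2)) = 10*14 = 140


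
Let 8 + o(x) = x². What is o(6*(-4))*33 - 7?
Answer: 18737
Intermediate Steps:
o(x) = -8 + x²
o(6*(-4))*33 - 7 = (-8 + (6*(-4))²)*33 - 7 = (-8 + (-24)²)*33 - 7 = (-8 + 576)*33 - 7 = 568*33 - 7 = 18744 - 7 = 18737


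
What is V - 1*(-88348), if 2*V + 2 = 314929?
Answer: 491623/2 ≈ 2.4581e+5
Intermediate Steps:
V = 314927/2 (V = -1 + (1/2)*314929 = -1 + 314929/2 = 314927/2 ≈ 1.5746e+5)
V - 1*(-88348) = 314927/2 - 1*(-88348) = 314927/2 + 88348 = 491623/2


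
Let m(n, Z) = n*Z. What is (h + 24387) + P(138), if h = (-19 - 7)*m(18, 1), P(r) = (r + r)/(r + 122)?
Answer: 1554804/65 ≈ 23920.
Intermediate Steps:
P(r) = 2*r/(122 + r) (P(r) = (2*r)/(122 + r) = 2*r/(122 + r))
m(n, Z) = Z*n
h = -468 (h = (-19 - 7)*(1*18) = -26*18 = -468)
(h + 24387) + P(138) = (-468 + 24387) + 2*138/(122 + 138) = 23919 + 2*138/260 = 23919 + 2*138*(1/260) = 23919 + 69/65 = 1554804/65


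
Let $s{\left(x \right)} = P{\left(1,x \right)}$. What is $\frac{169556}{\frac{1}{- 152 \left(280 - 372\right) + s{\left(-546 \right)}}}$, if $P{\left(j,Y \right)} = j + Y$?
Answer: $2278663084$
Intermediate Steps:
$P{\left(j,Y \right)} = Y + j$
$s{\left(x \right)} = 1 + x$ ($s{\left(x \right)} = x + 1 = 1 + x$)
$\frac{169556}{\frac{1}{- 152 \left(280 - 372\right) + s{\left(-546 \right)}}} = \frac{169556}{\frac{1}{- 152 \left(280 - 372\right) + \left(1 - 546\right)}} = \frac{169556}{\frac{1}{\left(-152\right) \left(-92\right) - 545}} = \frac{169556}{\frac{1}{13984 - 545}} = \frac{169556}{\frac{1}{13439}} = 169556 \frac{1}{\frac{1}{13439}} = 169556 \cdot 13439 = 2278663084$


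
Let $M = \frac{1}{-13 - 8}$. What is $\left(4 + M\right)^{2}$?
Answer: $\frac{6889}{441} \approx 15.621$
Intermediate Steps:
$M = - \frac{1}{21}$ ($M = \frac{1}{-21} = - \frac{1}{21} \approx -0.047619$)
$\left(4 + M\right)^{2} = \left(4 - \frac{1}{21}\right)^{2} = \left(\frac{83}{21}\right)^{2} = \frac{6889}{441}$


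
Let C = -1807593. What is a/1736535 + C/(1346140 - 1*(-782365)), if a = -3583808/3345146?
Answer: -1050024868143871927/1236440702255618055 ≈ -0.84923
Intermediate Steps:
a = -1791904/1672573 (a = -3583808*1/3345146 = -1791904/1672573 ≈ -1.0713)
a/1736535 + C/(1346140 - 1*(-782365)) = -1791904/1672573/1736535 - 1807593/(1346140 - 1*(-782365)) = -1791904/1672573*1/1736535 - 1807593/(1346140 + 782365) = -1791904/2904481554555 - 1807593/2128505 = -1050024868143871927/1236440702255618055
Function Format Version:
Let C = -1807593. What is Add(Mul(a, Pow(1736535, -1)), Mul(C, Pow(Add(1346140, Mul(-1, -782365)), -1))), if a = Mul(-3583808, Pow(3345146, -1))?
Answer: Rational(-1050024868143871927, 1236440702255618055) ≈ -0.84923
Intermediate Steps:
a = Rational(-1791904, 1672573) (a = Mul(-3583808, Rational(1, 3345146)) = Rational(-1791904, 1672573) ≈ -1.0713)
Add(Mul(a, Pow(1736535, -1)), Mul(C, Pow(Add(1346140, Mul(-1, -782365)), -1))) = Add(Mul(Rational(-1791904, 1672573), Pow(1736535, -1)), Mul(-1807593, Pow(Add(1346140, Mul(-1, -782365)), -1))) = Add(Mul(Rational(-1791904, 1672573), Rational(1, 1736535)), Mul(-1807593, Pow(Add(1346140, 782365), -1))) = Add(Rational(-1791904, 2904481554555), Mul(-1807593, Pow(2128505, -1))) = Add(Rational(-1791904, 2904481554555), Mul(-1807593, Rational(1, 2128505))) = Add(Rational(-1791904, 2904481554555), Rational(-1807593, 2128505)) = Rational(-1050024868143871927, 1236440702255618055)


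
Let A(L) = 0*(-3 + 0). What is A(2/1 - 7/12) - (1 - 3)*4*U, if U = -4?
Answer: -32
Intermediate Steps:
A(L) = 0 (A(L) = 0*(-3) = 0)
A(2/1 - 7/12) - (1 - 3)*4*U = 0 - (1 - 3)*4*(-4) = 0 - (-2*4)*(-4) = 0 - (-8)*(-4) = 0 - 1*32 = 0 - 32 = -32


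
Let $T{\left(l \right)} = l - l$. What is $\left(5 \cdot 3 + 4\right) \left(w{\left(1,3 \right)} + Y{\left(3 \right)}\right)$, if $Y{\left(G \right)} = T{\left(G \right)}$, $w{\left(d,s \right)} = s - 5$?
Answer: $-38$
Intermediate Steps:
$T{\left(l \right)} = 0$
$w{\left(d,s \right)} = -5 + s$
$Y{\left(G \right)} = 0$
$\left(5 \cdot 3 + 4\right) \left(w{\left(1,3 \right)} + Y{\left(3 \right)}\right) = \left(5 \cdot 3 + 4\right) \left(\left(-5 + 3\right) + 0\right) = \left(15 + 4\right) \left(-2 + 0\right) = 19 \left(-2\right) = -38$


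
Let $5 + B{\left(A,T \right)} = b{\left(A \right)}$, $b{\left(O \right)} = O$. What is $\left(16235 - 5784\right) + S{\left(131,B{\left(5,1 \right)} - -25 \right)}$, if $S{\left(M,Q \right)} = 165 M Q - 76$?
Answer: $550750$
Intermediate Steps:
$B{\left(A,T \right)} = -5 + A$
$S{\left(M,Q \right)} = -76 + 165 M Q$ ($S{\left(M,Q \right)} = 165 M Q - 76 = -76 + 165 M Q$)
$\left(16235 - 5784\right) + S{\left(131,B{\left(5,1 \right)} - -25 \right)} = \left(16235 - 5784\right) - \left(76 - 21615 \left(\left(-5 + 5\right) - -25\right)\right) = 10451 - \left(76 - 21615 \left(0 + 25\right)\right) = 10451 - \left(76 - 540375\right) = 10451 + \left(-76 + 540375\right) = 10451 + 540299 = 550750$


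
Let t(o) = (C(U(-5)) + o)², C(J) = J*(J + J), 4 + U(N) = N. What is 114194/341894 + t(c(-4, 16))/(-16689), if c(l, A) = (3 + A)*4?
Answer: -8730230035/2852934483 ≈ -3.0601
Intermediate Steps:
c(l, A) = 12 + 4*A
U(N) = -4 + N
C(J) = 2*J² (C(J) = J*(2*J) = 2*J²)
t(o) = (162 + o)² (t(o) = (2*(-4 - 5)² + o)² = (2*(-9)² + o)² = (2*81 + o)² = (162 + o)²)
114194/341894 + t(c(-4, 16))/(-16689) = 114194/341894 + (162 + (12 + 4*16))²/(-16689) = 114194*(1/341894) + (162 + (12 + 64))²*(-1/16689) = 57097/170947 + (162 + 76)²*(-1/16689) = 57097/170947 + 238²*(-1/16689) = 57097/170947 + 56644*(-1/16689) = 57097/170947 - 56644/16689 = -8730230035/2852934483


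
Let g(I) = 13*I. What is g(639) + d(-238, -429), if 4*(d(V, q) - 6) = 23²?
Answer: 33781/4 ≈ 8445.3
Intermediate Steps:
d(V, q) = 553/4 (d(V, q) = 6 + (¼)*23² = 6 + (¼)*529 = 6 + 529/4 = 553/4)
g(639) + d(-238, -429) = 13*639 + 553/4 = 8307 + 553/4 = 33781/4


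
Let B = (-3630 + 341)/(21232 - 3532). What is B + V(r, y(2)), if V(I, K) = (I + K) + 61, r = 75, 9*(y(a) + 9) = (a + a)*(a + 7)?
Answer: 2315411/17700 ≈ 130.81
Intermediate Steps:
y(a) = -9 + 2*a*(7 + a)/9 (y(a) = -9 + ((a + a)*(a + 7))/9 = -9 + ((2*a)*(7 + a))/9 = -9 + (2*a*(7 + a))/9 = -9 + 2*a*(7 + a)/9)
V(I, K) = 61 + I + K
B = -3289/17700 ≈ -0.18582
B + V(r, y(2)) = -3289/17700 + (61 + 75 + (-9 + (2/9)*2² + (14/9)*2)) = -3289/17700 + (61 + 75 + (-9 + (2/9)*4 + 28/9)) = -3289/17700 + (61 + 75 + (-9 + 8/9 + 28/9)) = -3289/17700 + (61 + 75 - 5) = -3289/17700 + 131 = 2315411/17700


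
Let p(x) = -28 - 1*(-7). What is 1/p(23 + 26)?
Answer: -1/21 ≈ -0.047619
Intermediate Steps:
p(x) = -21 (p(x) = -28 + 7 = -21)
1/p(23 + 26) = 1/(-21) = -1/21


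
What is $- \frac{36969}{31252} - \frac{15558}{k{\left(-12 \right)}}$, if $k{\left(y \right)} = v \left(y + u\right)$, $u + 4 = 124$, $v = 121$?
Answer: $- \frac{80777459}{34033428} \approx -2.3735$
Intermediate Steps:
$u = 120$ ($u = -4 + 124 = 120$)
$k{\left(y \right)} = 14520 + 121 y$ ($k{\left(y \right)} = 121 \left(y + 120\right) = 121 \left(120 + y\right) = 14520 + 121 y$)
$- \frac{36969}{31252} - \frac{15558}{k{\left(-12 \right)}} = - \frac{36969}{31252} - \frac{15558}{14520 + 121 \left(-12\right)} = \left(-36969\right) \frac{1}{31252} - \frac{15558}{14520 - 1452} = - \frac{36969}{31252} - \frac{15558}{13068} = - \frac{36969}{31252} - \frac{2593}{2178} = - \frac{80777459}{34033428}$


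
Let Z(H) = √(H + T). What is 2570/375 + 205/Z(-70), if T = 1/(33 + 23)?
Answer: 514/75 - 410*I*√54866/3919 ≈ 6.8533 - 24.505*I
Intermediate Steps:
T = 1/56 ≈ 0.017857
Z(H) = √(1/56 + H) (Z(H) = √(H + 1/56) = √(1/56 + H))
2570/375 + 205/Z(-70) = 2570/375 + 205/((√(14 + 784*(-70))/28)) = 2570*(1/375) + 205/((√(14 - 54880)/28)) = 514/75 + 205/((√(-54866)/28)) = 514/75 + 205/(((I*√54866)/28)) = 514/75 + 205/((I*√54866/28)) = 514/75 + 205*(-2*I*√54866/3919) = 514/75 - 410*I*√54866/3919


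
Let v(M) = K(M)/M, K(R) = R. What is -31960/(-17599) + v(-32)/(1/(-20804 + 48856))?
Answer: 493719108/17599 ≈ 28054.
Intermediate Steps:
v(M) = 1 (v(M) = M/M = 1)
-31960/(-17599) + v(-32)/(1/(-20804 + 48856)) = -31960/(-17599) + 1/1/(-20804 + 48856) = -31960*(-1/17599) + 1/1/28052 = 31960/17599 + 1/(1/28052) = 31960/17599 + 1*28052 = 31960/17599 + 28052 = 493719108/17599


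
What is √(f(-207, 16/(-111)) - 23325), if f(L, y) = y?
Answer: I*√287389101/111 ≈ 152.73*I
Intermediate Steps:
√(f(-207, 16/(-111)) - 23325) = √(16/(-111) - 23325) = √(16*(-1/111) - 23325) = √(-16/111 - 23325) = √(-2589091/111) = I*√287389101/111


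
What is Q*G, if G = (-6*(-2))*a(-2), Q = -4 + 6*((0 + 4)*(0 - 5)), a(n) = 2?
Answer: -2976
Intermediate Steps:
Q = -124 (Q = -4 + 6*(4*(-5)) = -4 + 6*(-20) = -4 - 120 = -124)
G = 24 (G = -6*(-2)*2 = 12*2 = 24)
Q*G = -124*24 = -2976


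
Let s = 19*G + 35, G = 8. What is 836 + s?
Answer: 1023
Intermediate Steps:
s = 187 (s = 19*8 + 35 = 152 + 35 = 187)
836 + s = 836 + 187 = 1023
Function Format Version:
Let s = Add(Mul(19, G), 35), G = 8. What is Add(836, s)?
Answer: 1023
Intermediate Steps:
s = 187 (s = Add(Mul(19, 8), 35) = Add(152, 35) = 187)
Add(836, s) = Add(836, 187) = 1023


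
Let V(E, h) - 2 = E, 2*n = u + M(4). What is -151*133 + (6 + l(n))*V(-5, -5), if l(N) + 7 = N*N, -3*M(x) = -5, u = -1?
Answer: -60241/3 ≈ -20080.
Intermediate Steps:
M(x) = 5/3 (M(x) = -1/3*(-5) = 5/3)
n = 1/3 (n = (-1 + 5/3)/2 = (1/2)*(2/3) = 1/3 ≈ 0.33333)
V(E, h) = 2 + E
l(N) = -7 + N**2 (l(N) = -7 + N*N = -7 + N**2)
-151*133 + (6 + l(n))*V(-5, -5) = -151*133 + (6 + (-7 + (1/3)**2))*(2 - 5) = -20083 + (6 + (-7 + 1/9))*(-3) = -20083 + (6 - 62/9)*(-3) = -20083 - 8/9*(-3) = -20083 + 8/3 = -60241/3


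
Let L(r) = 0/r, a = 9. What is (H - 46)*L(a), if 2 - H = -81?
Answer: 0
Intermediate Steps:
H = 83 (H = 2 - 1*(-81) = 2 + 81 = 83)
L(r) = 0
(H - 46)*L(a) = (83 - 46)*0 = 37*0 = 0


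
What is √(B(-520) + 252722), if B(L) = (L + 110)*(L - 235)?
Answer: 4*√35142 ≈ 749.85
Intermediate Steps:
B(L) = (-235 + L)*(110 + L) (B(L) = (110 + L)*(-235 + L) = (-235 + L)*(110 + L))
√(B(-520) + 252722) = √((-25850 + (-520)² - 125*(-520)) + 252722) = √((-25850 + 270400 + 65000) + 252722) = √(309550 + 252722) = √562272 = 4*√35142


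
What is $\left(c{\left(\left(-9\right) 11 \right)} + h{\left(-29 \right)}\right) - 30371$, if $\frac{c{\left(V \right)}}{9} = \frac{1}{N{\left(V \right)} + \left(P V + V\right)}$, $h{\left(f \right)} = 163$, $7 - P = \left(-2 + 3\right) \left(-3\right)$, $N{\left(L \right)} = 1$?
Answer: $- \frac{32866313}{1088} \approx -30208.0$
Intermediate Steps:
$P = 10$ ($P = 7 - \left(-2 + 3\right) \left(-3\right) = 7 - 1 \left(-3\right) = 7 - -3 = 7 + 3 = 10$)
$c{\left(V \right)} = \frac{9}{1 + 11 V}$ ($c{\left(V \right)} = \frac{9}{1 + \left(10 V + V\right)} = \frac{9}{1 + 11 V}$)
$\left(c{\left(\left(-9\right) 11 \right)} + h{\left(-29 \right)}\right) - 30371 = \left(\frac{9}{1 + 11 \left(\left(-9\right) 11\right)} + 163\right) - 30371 = \left(\frac{9}{1 + 11 \left(-99\right)} + 163\right) - 30371 = \left(\frac{9}{1 - 1089} + 163\right) - 30371 = \left(\frac{9}{-1088} + 163\right) - 30371 = \left(9 \left(- \frac{1}{1088}\right) + 163\right) - 30371 = \left(- \frac{9}{1088} + 163\right) - 30371 = \frac{177335}{1088} - 30371 = - \frac{32866313}{1088}$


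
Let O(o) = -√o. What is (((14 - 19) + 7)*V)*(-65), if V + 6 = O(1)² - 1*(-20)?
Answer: -1950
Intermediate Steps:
V = 15 (V = -6 + ((-√1)² - 1*(-20)) = -6 + ((-1*1)² + 20) = -6 + ((-1)² + 20) = -6 + (1 + 20) = -6 + 21 = 15)
(((14 - 19) + 7)*V)*(-65) = (((14 - 19) + 7)*15)*(-65) = ((-5 + 7)*15)*(-65) = (2*15)*(-65) = 30*(-65) = -1950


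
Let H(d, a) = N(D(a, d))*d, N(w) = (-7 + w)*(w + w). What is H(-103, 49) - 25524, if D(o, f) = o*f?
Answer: -5254578352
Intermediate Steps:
D(o, f) = f*o
N(w) = 2*w*(-7 + w) (N(w) = (-7 + w)*(2*w) = 2*w*(-7 + w))
H(d, a) = 2*a*d²*(-7 + a*d) (H(d, a) = (2*(d*a)*(-7 + d*a))*d = (2*(a*d)*(-7 + a*d))*d = (2*a*d*(-7 + a*d))*d = 2*a*d²*(-7 + a*d))
H(-103, 49) - 25524 = 2*49*(-103)²*(-7 + 49*(-103)) - 25524 = 2*49*10609*(-7 - 5047) - 25524 = 2*49*10609*(-5054) - 25524 = -5254552828 - 25524 = -5254578352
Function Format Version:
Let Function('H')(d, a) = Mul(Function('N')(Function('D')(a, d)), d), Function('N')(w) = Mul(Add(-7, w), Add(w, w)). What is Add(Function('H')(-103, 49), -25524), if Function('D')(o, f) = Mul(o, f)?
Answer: -5254578352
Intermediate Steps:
Function('D')(o, f) = Mul(f, o)
Function('N')(w) = Mul(2, w, Add(-7, w)) (Function('N')(w) = Mul(Add(-7, w), Mul(2, w)) = Mul(2, w, Add(-7, w)))
Function('H')(d, a) = Mul(2, a, Pow(d, 2), Add(-7, Mul(a, d))) (Function('H')(d, a) = Mul(Mul(2, Mul(d, a), Add(-7, Mul(d, a))), d) = Mul(Mul(2, Mul(a, d), Add(-7, Mul(a, d))), d) = Mul(Mul(2, a, d, Add(-7, Mul(a, d))), d) = Mul(2, a, Pow(d, 2), Add(-7, Mul(a, d))))
Add(Function('H')(-103, 49), -25524) = Add(Mul(2, 49, Pow(-103, 2), Add(-7, Mul(49, -103))), -25524) = Add(Mul(2, 49, 10609, Add(-7, -5047)), -25524) = Add(Mul(2, 49, 10609, -5054), -25524) = Add(-5254552828, -25524) = -5254578352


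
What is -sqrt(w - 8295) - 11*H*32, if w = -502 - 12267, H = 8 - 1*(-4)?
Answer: -4224 - 2*I*sqrt(5266) ≈ -4224.0 - 145.13*I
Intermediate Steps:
H = 12 (H = 8 + 4 = 12)
w = -12769
-sqrt(w - 8295) - 11*H*32 = -sqrt(-12769 - 8295) - 11*12*32 = -sqrt(-21064) - 132*32 = -2*I*sqrt(5266) - 4224 = -4224 - 2*I*sqrt(5266)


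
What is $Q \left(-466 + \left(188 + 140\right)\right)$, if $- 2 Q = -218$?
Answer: $-15042$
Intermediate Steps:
$Q = 109$ ($Q = \left(- \frac{1}{2}\right) \left(-218\right) = 109$)
$Q \left(-466 + \left(188 + 140\right)\right) = 109 \left(-466 + \left(188 + 140\right)\right) = 109 \left(-466 + 328\right) = 109 \left(-138\right) = -15042$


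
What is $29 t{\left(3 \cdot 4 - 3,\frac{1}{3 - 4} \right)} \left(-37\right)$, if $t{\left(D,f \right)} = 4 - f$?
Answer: $-5365$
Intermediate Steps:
$29 t{\left(3 \cdot 4 - 3,\frac{1}{3 - 4} \right)} \left(-37\right) = 29 \left(4 - \frac{1}{3 - 4}\right) \left(-37\right) = 29 \left(4 - \frac{1}{-1}\right) \left(-37\right) = 29 \left(4 - -1\right) \left(-37\right) = 29 \left(4 + 1\right) \left(-37\right) = 29 \cdot 5 \left(-37\right) = 145 \left(-37\right) = -5365$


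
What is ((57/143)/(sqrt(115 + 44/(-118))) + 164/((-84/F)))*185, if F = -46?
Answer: 348910/21 + 10545*sqrt(399017)/967109 ≈ 16622.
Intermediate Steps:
((57/143)/(sqrt(115 + 44/(-118))) + 164/((-84/F)))*185 = ((57/143)/(sqrt(115 + 44/(-118))) + 164/((-84/(-46))))*185 = ((57*(1/143))/(sqrt(115 + 44*(-1/118))) + 164/((-84*(-1/46))))*185 = (57/(143*(sqrt(115 - 22/59))) + 164/(42/23))*185 = (57/(143*(sqrt(6763/59))) + 164*(23/42))*185 = (57/(143*((sqrt(399017)/59))) + 1886/21)*185 = (57*(sqrt(399017)/6763)/143 + 1886/21)*185 = (57*sqrt(399017)/967109 + 1886/21)*185 = (1886/21 + 57*sqrt(399017)/967109)*185 = 348910/21 + 10545*sqrt(399017)/967109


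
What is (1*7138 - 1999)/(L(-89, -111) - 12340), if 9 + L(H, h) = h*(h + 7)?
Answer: -5139/805 ≈ -6.3839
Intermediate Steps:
L(H, h) = -9 + h*(7 + h) (L(H, h) = -9 + h*(h + 7) = -9 + h*(7 + h))
(1*7138 - 1999)/(L(-89, -111) - 12340) = (1*7138 - 1999)/((-9 + (-111)**2 + 7*(-111)) - 12340) = (7138 - 1999)/((-9 + 12321 - 777) - 12340) = 5139/(11535 - 12340) = 5139/(-805) = 5139*(-1/805) = -5139/805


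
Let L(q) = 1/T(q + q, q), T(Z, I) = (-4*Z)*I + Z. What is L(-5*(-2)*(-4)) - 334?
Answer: -4301921/12880 ≈ -334.00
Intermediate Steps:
T(Z, I) = Z - 4*I*Z (T(Z, I) = -4*I*Z + Z = Z - 4*I*Z)
L(q) = 1/(2*q*(1 - 4*q)) (L(q) = 1/((q + q)*(1 - 4*q)) = 1/((2*q)*(1 - 4*q)) = 1/(2*q*(1 - 4*q)))
L(-5*(-2)*(-4)) - 334 = -1/(2*(-5*(-2)*(-4))*(-1 + 4*(-5*(-2)*(-4)))) - 334 = -1/(2*(10*(-4))*(-1 + 4*(10*(-4)))) - 334 = -½/(-40*(-1 + 4*(-40))) - 334 = -½*(-1/40)/(-1 - 160) - 334 = -½*(-1/40)/(-161) - 334 = -½*(-1/40)*(-1/161) - 334 = -1/12880 - 334 = -4301921/12880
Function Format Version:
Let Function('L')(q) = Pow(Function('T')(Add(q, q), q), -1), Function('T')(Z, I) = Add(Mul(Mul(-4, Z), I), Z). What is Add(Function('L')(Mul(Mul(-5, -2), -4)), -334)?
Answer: Rational(-4301921, 12880) ≈ -334.00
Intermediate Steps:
Function('T')(Z, I) = Add(Z, Mul(-4, I, Z)) (Function('T')(Z, I) = Add(Mul(-4, I, Z), Z) = Add(Z, Mul(-4, I, Z)))
Function('L')(q) = Mul(Rational(1, 2), Pow(q, -1), Pow(Add(1, Mul(-4, q)), -1)) (Function('L')(q) = Pow(Mul(Add(q, q), Add(1, Mul(-4, q))), -1) = Pow(Mul(Mul(2, q), Add(1, Mul(-4, q))), -1) = Pow(Mul(2, q, Add(1, Mul(-4, q))), -1) = Mul(Rational(1, 2), Pow(q, -1), Pow(Add(1, Mul(-4, q)), -1)))
Add(Function('L')(Mul(Mul(-5, -2), -4)), -334) = Add(Mul(Rational(-1, 2), Pow(Mul(Mul(-5, -2), -4), -1), Pow(Add(-1, Mul(4, Mul(Mul(-5, -2), -4))), -1)), -334) = Add(Mul(Rational(-1, 2), Pow(Mul(10, -4), -1), Pow(Add(-1, Mul(4, Mul(10, -4))), -1)), -334) = Add(Mul(Rational(-1, 2), Pow(-40, -1), Pow(Add(-1, Mul(4, -40)), -1)), -334) = Add(Mul(Rational(-1, 2), Rational(-1, 40), Pow(Add(-1, -160), -1)), -334) = Add(Mul(Rational(-1, 2), Rational(-1, 40), Pow(-161, -1)), -334) = Add(Mul(Rational(-1, 2), Rational(-1, 40), Rational(-1, 161)), -334) = Add(Rational(-1, 12880), -334) = Rational(-4301921, 12880)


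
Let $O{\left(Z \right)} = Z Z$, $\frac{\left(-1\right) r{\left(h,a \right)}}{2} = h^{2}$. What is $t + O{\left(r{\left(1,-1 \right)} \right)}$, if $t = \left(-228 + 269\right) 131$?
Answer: $5375$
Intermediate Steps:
$r{\left(h,a \right)} = - 2 h^{2}$
$O{\left(Z \right)} = Z^{2}$
$t = 5371$ ($t = 41 \cdot 131 = 5371$)
$t + O{\left(r{\left(1,-1 \right)} \right)} = 5371 + \left(- 2 \cdot 1^{2}\right)^{2} = 5371 + \left(\left(-2\right) 1\right)^{2} = 5371 + \left(-2\right)^{2} = 5371 + 4 = 5375$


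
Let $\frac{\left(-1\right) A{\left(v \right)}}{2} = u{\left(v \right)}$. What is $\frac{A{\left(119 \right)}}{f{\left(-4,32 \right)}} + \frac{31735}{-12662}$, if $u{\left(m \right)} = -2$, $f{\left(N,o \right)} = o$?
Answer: $- \frac{120609}{50648} \approx -2.3813$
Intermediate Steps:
$A{\left(v \right)} = 4$ ($A{\left(v \right)} = \left(-2\right) \left(-2\right) = 4$)
$\frac{A{\left(119 \right)}}{f{\left(-4,32 \right)}} + \frac{31735}{-12662} = \frac{4}{32} + \frac{31735}{-12662} = 4 \cdot \frac{1}{32} + 31735 \left(- \frac{1}{12662}\right) = \frac{1}{8} - \frac{31735}{12662} = - \frac{120609}{50648}$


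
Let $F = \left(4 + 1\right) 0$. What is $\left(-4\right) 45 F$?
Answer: $0$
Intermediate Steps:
$F = 0$ ($F = 5 \cdot 0 = 0$)
$\left(-4\right) 45 F = \left(-4\right) 45 \cdot 0 = \left(-180\right) 0 = 0$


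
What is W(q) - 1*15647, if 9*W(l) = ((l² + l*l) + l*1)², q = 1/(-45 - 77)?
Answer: -216645874027/13845841 ≈ -15647.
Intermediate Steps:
q = -1/122 (q = 1/(-122) = -1/122 ≈ -0.0081967)
W(l) = (l + 2*l²)²/9 (W(l) = ((l² + l*l) + l*1)²/9 = ((l² + l²) + l)²/9 = (2*l² + l)²/9 = (l + 2*l²)²/9)
W(q) - 1*15647 = (-1/122)²*(1 + 2*(-1/122))²/9 - 1*15647 = (⅑)*(1/14884)*(1 - 1/61)² - 15647 = (⅑)*(1/14884)*(60/61)² - 15647 = (⅑)*(1/14884)*(3600/3721) - 15647 = 100/13845841 - 15647 = -216645874027/13845841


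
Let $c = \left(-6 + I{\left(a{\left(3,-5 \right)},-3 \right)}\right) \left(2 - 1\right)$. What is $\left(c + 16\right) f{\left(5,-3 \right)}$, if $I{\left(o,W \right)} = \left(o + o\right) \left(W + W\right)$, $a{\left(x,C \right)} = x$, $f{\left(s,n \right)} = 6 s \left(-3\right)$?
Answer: $2340$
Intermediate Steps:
$f{\left(s,n \right)} = - 18 s$
$I{\left(o,W \right)} = 4 W o$ ($I{\left(o,W \right)} = 2 o 2 W = 4 W o$)
$c = -42$ ($c = \left(-6 + 4 \left(-3\right) 3\right) \left(2 - 1\right) = \left(-6 - 36\right) 1 = \left(-42\right) 1 = -42$)
$\left(c + 16\right) f{\left(5,-3 \right)} = \left(-42 + 16\right) \left(\left(-18\right) 5\right) = \left(-26\right) \left(-90\right) = 2340$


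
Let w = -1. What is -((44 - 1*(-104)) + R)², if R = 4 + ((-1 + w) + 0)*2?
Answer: -21904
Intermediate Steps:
R = 0 (R = 4 + ((-1 - 1) + 0)*2 = 4 + (-2 + 0)*2 = 4 - 2*2 = 4 - 4 = 0)
-((44 - 1*(-104)) + R)² = -((44 - 1*(-104)) + 0)² = -((44 + 104) + 0)² = -(148 + 0)² = -1*148² = -1*21904 = -21904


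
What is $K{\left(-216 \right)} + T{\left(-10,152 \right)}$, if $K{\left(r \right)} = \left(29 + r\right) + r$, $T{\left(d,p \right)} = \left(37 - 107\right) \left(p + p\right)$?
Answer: $-21683$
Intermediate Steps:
$T{\left(d,p \right)} = - 140 p$ ($T{\left(d,p \right)} = - 70 \cdot 2 p = - 140 p$)
$K{\left(r \right)} = 29 + 2 r$
$K{\left(-216 \right)} + T{\left(-10,152 \right)} = \left(29 + 2 \left(-216\right)\right) - 21280 = \left(29 - 432\right) - 21280 = -403 - 21280 = -21683$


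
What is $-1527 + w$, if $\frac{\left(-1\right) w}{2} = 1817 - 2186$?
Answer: $-789$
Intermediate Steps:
$w = 738$ ($w = - 2 \left(1817 - 2186\right) = \left(-2\right) \left(-369\right) = 738$)
$-1527 + w = -1527 + 738 = -789$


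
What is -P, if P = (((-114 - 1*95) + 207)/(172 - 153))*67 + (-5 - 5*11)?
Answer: 1274/19 ≈ 67.053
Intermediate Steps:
P = -1274/19 (P = (((-114 - 95) + 207)/19)*67 + (-5 - 55) = ((-209 + 207)*(1/19))*67 - 60 = -2*1/19*67 - 60 = -2/19*67 - 60 = -134/19 - 60 = -1274/19 ≈ -67.053)
-P = -1*(-1274/19) = 1274/19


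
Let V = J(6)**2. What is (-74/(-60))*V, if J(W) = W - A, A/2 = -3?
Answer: 888/5 ≈ 177.60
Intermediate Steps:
A = -6 (A = 2*(-3) = -6)
J(W) = 6 + W (J(W) = W - 1*(-6) = W + 6 = 6 + W)
V = 144 (V = (6 + 6)**2 = 12**2 = 144)
(-74/(-60))*V = -74/(-60)*144 = -74*(-1/60)*144 = (37/30)*144 = 888/5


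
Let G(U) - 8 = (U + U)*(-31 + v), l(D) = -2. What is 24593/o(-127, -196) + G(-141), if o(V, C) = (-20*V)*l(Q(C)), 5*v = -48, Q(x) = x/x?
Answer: 58177983/5080 ≈ 11452.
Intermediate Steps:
Q(x) = 1
v = -48/5 (v = (1/5)*(-48) = -48/5 ≈ -9.6000)
o(V, C) = 40*V (o(V, C) = -20*V*(-2) = 40*V)
G(U) = 8 - 406*U/5 (G(U) = 8 + (U + U)*(-31 - 48/5) = 8 + (2*U)*(-203/5) = 8 - 406*U/5)
24593/o(-127, -196) + G(-141) = 24593/((40*(-127))) + (8 - 406/5*(-141)) = 24593/(-5080) + (8 + 57246/5) = 24593*(-1/5080) + 57286/5 = -24593/5080 + 57286/5 = 58177983/5080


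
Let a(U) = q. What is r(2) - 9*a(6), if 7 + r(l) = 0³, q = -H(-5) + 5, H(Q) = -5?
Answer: -97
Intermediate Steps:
q = 10 (q = -1*(-5) + 5 = 5 + 5 = 10)
r(l) = -7 (r(l) = -7 + 0³ = -7 + 0 = -7)
a(U) = 10
r(2) - 9*a(6) = -7 - 9*10 = -7 - 90 = -97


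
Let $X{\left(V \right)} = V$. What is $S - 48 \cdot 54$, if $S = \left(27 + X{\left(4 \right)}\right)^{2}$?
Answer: $-1631$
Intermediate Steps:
$S = 961$ ($S = \left(27 + 4\right)^{2} = 31^{2} = 961$)
$S - 48 \cdot 54 = 961 - 48 \cdot 54 = 961 - 2592 = -1631$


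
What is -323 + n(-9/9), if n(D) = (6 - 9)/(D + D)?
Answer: -643/2 ≈ -321.50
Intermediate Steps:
n(D) = -3/(2*D) (n(D) = -3*1/(2*D) = -3/(2*D))
-323 + n(-9/9) = -323 - 3*(-1/1)/2 = -323 - 3/(2*((-9*1/9))) = -323 - 3/2/(-1) = -323 - 3/2*(-1) = -323 + 3/2 = -643/2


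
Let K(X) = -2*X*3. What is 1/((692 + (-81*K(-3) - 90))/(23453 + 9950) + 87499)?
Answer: 33403/2922728241 ≈ 1.1429e-5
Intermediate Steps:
K(X) = -6*X
1/((692 + (-81*K(-3) - 90))/(23453 + 9950) + 87499) = 1/((692 + (-(-486)*(-3) - 90))/(23453 + 9950) + 87499) = 1/((692 + (-81*18 - 90))/33403 + 87499) = 1/((692 + (-1458 - 90))*(1/33403) + 87499) = 1/((692 - 1548)*(1/33403) + 87499) = 1/(-856*1/33403 + 87499) = 1/(-856/33403 + 87499) = 1/(2922728241/33403) = 33403/2922728241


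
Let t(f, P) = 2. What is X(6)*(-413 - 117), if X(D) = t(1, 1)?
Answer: -1060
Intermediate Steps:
X(D) = 2
X(6)*(-413 - 117) = 2*(-413 - 117) = 2*(-530) = -1060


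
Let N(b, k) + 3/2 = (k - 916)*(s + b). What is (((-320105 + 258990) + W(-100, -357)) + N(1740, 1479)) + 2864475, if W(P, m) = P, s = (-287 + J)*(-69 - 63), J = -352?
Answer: 102541605/2 ≈ 5.1271e+7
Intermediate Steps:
s = 84348 (s = (-287 - 352)*(-69 - 63) = -639*(-132) = 84348)
N(b, k) = -3/2 + (-916 + k)*(84348 + b) (N(b, k) = -3/2 + (k - 916)*(84348 + b) = -3/2 + (-916 + k)*(84348 + b))
(((-320105 + 258990) + W(-100, -357)) + N(1740, 1479)) + 2864475 = (((-320105 + 258990) - 100) + (-154525539/2 - 916*1740 + 84348*1479 + 1740*1479)) + 2864475 = ((-61115 - 100) + (-154525539/2 - 1593840 + 124750692 + 2573460)) + 2864475 = (-61215 + 96935085/2) + 2864475 = 96812655/2 + 2864475 = 102541605/2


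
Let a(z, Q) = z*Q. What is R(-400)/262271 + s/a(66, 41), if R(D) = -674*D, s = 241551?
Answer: 21360453307/236568442 ≈ 90.293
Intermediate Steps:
a(z, Q) = Q*z
R(-400)/262271 + s/a(66, 41) = -674*(-400)/262271 + 241551/((41*66)) = 269600*(1/262271) + 241551/2706 = 269600/262271 + 241551*(1/2706) = 269600/262271 + 80517/902 = 21360453307/236568442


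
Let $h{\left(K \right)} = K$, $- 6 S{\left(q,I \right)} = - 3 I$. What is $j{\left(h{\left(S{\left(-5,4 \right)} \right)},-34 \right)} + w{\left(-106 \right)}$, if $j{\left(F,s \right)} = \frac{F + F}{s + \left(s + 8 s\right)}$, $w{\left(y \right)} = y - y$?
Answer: $- \frac{1}{85} \approx -0.011765$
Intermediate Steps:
$S{\left(q,I \right)} = \frac{I}{2}$ ($S{\left(q,I \right)} = - \frac{\left(-3\right) I}{6} = \frac{I}{2}$)
$w{\left(y \right)} = 0$
$j{\left(F,s \right)} = \frac{F}{5 s}$ ($j{\left(F,s \right)} = \frac{2 F}{s + 9 s} = \frac{2 F}{10 s} = 2 F \frac{1}{10 s} = \frac{F}{5 s}$)
$j{\left(h{\left(S{\left(-5,4 \right)} \right)},-34 \right)} + w{\left(-106 \right)} = \frac{\frac{1}{2} \cdot 4}{5 \left(-34\right)} + 0 = \frac{1}{5} \cdot 2 \left(- \frac{1}{34}\right) + 0 = - \frac{1}{85} + 0 = - \frac{1}{85}$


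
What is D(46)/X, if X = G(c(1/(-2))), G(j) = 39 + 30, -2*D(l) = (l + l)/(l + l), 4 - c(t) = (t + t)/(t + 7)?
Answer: -1/138 ≈ -0.0072464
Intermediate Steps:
c(t) = 4 - 2*t/(7 + t) (c(t) = 4 - (t + t)/(t + 7) = 4 - 2*t/(7 + t))
D(l) = -1/2 (D(l) = -(l + l)/(2*(l + l)) = -2*l/(2*(2*l)) = -2*l*1/(2*l)/2 = -1/2*1 = -1/2)
G(j) = 69
X = 69
D(46)/X = -1/2/69 = -1/2*1/69 = -1/138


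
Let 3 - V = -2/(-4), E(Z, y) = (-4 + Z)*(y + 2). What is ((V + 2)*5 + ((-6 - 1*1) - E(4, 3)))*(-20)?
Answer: -310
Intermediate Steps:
E(Z, y) = (-4 + Z)*(2 + y)
V = 5/2 (V = 3 - (-2)/(-4) = 3 - (-2)*(-1)/4 = 3 - 1*½ = 3 - ½ = 5/2 ≈ 2.5000)
((V + 2)*5 + ((-6 - 1*1) - E(4, 3)))*(-20) = ((5/2 + 2)*5 + ((-6 - 1*1) - (-8 - 4*3 + 2*4 + 4*3)))*(-20) = ((9/2)*5 + ((-6 - 1) - (-8 - 12 + 8 + 12)))*(-20) = (45/2 + (-7 - 1*0))*(-20) = (45/2 + (-7 + 0))*(-20) = (45/2 - 7)*(-20) = (31/2)*(-20) = -310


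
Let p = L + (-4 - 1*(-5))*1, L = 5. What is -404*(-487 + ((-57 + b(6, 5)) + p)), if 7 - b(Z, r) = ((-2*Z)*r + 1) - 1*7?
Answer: 187860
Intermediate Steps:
p = 6 (p = 5 + (-4 - 1*(-5))*1 = 5 + (-4 + 5)*1 = 5 + 1*1 = 5 + 1 = 6)
b(Z, r) = 13 + 2*Z*r (b(Z, r) = 7 - (((-2*Z)*r + 1) - 1*7) = 7 - ((-2*Z*r + 1) - 7) = 7 - ((1 - 2*Z*r) - 7) = 7 - (-6 - 2*Z*r) = 7 + (6 + 2*Z*r) = 13 + 2*Z*r)
-404*(-487 + ((-57 + b(6, 5)) + p)) = -404*(-487 + ((-57 + (13 + 2*6*5)) + 6)) = -404*(-487 + ((-57 + (13 + 60)) + 6)) = -404*(-487 + ((-57 + 73) + 6)) = -404*(-487 + (16 + 6)) = -404*(-487 + 22) = -404*(-465) = 187860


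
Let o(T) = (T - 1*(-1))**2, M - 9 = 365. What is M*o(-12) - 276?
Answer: 44978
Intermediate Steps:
M = 374 (M = 9 + 365 = 374)
o(T) = (1 + T)**2 (o(T) = (T + 1)**2 = (1 + T)**2)
M*o(-12) - 276 = 374*(1 - 12)**2 - 276 = 374*(-11)**2 - 276 = 374*121 - 276 = 45254 - 276 = 44978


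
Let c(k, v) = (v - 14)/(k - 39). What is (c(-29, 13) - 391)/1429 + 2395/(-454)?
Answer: -122398719/22058044 ≈ -5.5489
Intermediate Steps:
c(k, v) = (-14 + v)/(-39 + k)
(c(-29, 13) - 391)/1429 + 2395/(-454) = ((-14 + 13)/(-39 - 29) - 391)/1429 + 2395/(-454) = (-1/(-68) - 391)*(1/1429) + 2395*(-1/454) = (-1/68*(-1) - 391)*(1/1429) - 2395/454 = (1/68 - 391)*(1/1429) - 2395/454 = -26587/68*1/1429 - 2395/454 = -26587/97172 - 2395/454 = -122398719/22058044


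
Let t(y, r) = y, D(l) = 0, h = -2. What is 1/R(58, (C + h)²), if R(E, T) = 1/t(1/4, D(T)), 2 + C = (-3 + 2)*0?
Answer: ¼ ≈ 0.25000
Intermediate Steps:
C = -2 (C = -2 + (-3 + 2)*0 = -2 - 1*0 = -2 + 0 = -2)
R(E, T) = 4 (R(E, T) = 1/(1/4) = 1/(¼) = 4)
1/R(58, (C + h)²) = 1/4 = ¼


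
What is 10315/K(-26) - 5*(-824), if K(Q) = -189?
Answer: 768365/189 ≈ 4065.4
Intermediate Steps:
10315/K(-26) - 5*(-824) = 10315/(-189) - 5*(-824) = 10315*(-1/189) + 4120 = -10315/189 + 4120 = 768365/189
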